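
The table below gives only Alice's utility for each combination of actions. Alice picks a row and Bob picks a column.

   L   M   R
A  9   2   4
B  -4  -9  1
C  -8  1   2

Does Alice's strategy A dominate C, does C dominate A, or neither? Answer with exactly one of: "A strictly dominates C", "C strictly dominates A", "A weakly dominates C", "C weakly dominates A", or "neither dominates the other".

A's payoffs vs C's, by Bob's action — L: 9>-8, M: 2>1, R: 4>2.
Every comparison favours A, so A strictly dominates C.

A strictly dominates C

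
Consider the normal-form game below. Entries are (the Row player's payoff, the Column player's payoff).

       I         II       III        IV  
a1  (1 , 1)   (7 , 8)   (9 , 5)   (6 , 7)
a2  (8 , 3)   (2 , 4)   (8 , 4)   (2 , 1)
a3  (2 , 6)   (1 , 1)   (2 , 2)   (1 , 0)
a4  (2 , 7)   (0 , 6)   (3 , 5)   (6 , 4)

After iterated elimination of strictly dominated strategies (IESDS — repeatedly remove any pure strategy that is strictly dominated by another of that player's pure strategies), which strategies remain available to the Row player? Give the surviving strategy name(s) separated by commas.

Row a3 is eliminated: a2 beats it against every remaining column (I: 8>2, II: 2>1, III: 8>2, IV: 2>1).
Column IV is eliminated: II beats it against every remaining row (a1: 8>7, a2: 4>1, a4: 6>4).
The Row player's strategy a4 is strictly dominated by a2 (I: 8>2, II: 2>0, III: 8>3) and is removed.
Column I is eliminated: II beats it against every remaining row (a1: 8>1, a2: 4>3).
Row a2 is eliminated: a1 beats it against every remaining column (II: 7>2, III: 9>8).
For the Column player, II strictly dominates III on the remaining rows (a1: 8>5); eliminate III.
Among the remaining strategies, none is strictly dominated by another pure strategy of the same player, so the elimination stops.
Surviving strategies — the Row player: {a1}; the Column player: {II}.

a1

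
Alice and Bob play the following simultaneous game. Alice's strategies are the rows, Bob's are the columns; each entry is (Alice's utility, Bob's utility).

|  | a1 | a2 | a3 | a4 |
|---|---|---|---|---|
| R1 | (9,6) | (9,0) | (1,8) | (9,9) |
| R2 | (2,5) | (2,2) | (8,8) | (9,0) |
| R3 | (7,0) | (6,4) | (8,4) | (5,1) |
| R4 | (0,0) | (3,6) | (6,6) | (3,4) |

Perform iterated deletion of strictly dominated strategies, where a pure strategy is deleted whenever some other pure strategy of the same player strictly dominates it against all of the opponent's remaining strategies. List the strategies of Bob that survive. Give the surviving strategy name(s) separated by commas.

Alice's strategy R4 is strictly dominated by R3 (a1: 7>0, a2: 6>3, a3: 8>6, a4: 5>3) and is removed.
Column a1 is eliminated: a3 beats it against every remaining row (R1: 8>6, R2: 8>5, R3: 4>0).
Among the remaining strategies, none is strictly dominated by another pure strategy of the same player, so the elimination stops.
Surviving strategies — Alice: {R1, R2, R3}; Bob: {a2, a3, a4}.

a2, a3, a4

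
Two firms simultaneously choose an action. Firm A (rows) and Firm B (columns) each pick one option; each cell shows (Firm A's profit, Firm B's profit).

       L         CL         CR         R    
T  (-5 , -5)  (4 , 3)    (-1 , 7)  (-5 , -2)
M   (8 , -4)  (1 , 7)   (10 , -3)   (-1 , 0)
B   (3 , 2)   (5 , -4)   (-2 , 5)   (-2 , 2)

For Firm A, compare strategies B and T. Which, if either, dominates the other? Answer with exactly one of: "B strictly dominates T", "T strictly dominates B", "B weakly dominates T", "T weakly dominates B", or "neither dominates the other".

neither dominates the other

Compare B to T across each choice by Firm B: L: 3>-5, CL: 5>4, CR: -2<-1, R: -2>-5.
B does better at L, CL, R but worse at CR; neither strategy dominates the other.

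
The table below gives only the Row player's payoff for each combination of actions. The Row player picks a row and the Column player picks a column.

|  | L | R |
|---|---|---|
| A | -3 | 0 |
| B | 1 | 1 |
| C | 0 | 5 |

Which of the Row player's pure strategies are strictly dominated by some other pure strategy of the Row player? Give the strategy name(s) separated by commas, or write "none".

A

A is strictly dominated by B (L: 1>-3, R: 1>0).
B is not dominated — it holds its own against A at L (1>-3); C at L (1>0).
C: no other strategy beats it everywhere (A at L (0>-3); B at R (5>1)).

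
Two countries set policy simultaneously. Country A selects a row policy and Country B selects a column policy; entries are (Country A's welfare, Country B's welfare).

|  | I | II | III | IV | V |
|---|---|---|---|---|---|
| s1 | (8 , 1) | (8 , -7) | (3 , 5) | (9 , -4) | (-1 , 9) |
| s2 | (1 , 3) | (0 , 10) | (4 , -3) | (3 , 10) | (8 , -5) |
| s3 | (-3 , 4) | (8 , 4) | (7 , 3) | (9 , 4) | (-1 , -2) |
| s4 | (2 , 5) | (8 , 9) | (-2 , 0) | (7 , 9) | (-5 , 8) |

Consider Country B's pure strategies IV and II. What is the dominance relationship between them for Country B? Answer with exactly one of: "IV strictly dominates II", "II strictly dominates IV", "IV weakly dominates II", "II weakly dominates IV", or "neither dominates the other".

IV weakly dominates II

Compare IV to II across every action of Country A: s1: -4>-7, s2: 10=10, s3: 4=4, s4: 9=9.
IV is at least as good everywhere and strictly better somewhere (tied only at s2, s3, s4), so IV weakly but not strictly dominates II.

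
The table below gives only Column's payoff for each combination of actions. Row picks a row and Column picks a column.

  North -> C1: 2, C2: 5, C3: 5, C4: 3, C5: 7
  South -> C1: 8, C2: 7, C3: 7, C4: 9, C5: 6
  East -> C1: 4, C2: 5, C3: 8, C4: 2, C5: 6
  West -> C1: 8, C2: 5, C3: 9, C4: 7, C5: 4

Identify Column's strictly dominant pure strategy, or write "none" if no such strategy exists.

none

C1 fails to dominate C2 at North (2<5).
C2 fails to dominate C1 at South (7<8).
C3 fails to dominate C1 at South (7<8).
C4 fails to dominate C1 at East (2<4).
C5 fails to dominate C1 at South (6<8).
No single strategy dominates all the others.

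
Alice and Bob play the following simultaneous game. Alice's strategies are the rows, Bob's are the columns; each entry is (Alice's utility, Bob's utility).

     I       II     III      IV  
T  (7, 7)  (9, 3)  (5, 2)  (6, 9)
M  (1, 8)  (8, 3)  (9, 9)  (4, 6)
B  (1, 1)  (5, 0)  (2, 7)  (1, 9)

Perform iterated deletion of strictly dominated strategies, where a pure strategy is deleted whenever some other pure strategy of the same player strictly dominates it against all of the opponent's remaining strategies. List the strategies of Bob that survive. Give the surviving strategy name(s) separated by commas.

Row B is eliminated: T beats it against every remaining column (I: 7>1, II: 9>5, III: 5>2, IV: 6>1).
Bob's strategy II is strictly dominated by I (T: 7>3, M: 8>3) and is removed.
Among the remaining strategies, none is strictly dominated by another pure strategy of the same player, so the elimination stops.
Surviving strategies — Alice: {T, M}; Bob: {I, III, IV}.

I, III, IV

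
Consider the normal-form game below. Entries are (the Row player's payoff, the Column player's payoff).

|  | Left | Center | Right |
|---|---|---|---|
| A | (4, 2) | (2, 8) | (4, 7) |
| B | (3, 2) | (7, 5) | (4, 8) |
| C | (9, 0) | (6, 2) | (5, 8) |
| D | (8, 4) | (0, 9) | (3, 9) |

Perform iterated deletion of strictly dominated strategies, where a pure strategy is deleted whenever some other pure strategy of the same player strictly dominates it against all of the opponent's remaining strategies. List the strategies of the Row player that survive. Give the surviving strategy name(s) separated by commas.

C

Row A is eliminated: C beats it against every remaining column (Left: 9>4, Center: 6>2, Right: 5>4).
For the Row player, C strictly dominates D on the remaining columns (Left: 9>8, Center: 6>0, Right: 5>3); eliminate D.
The Column player's strategy Left is strictly dominated by Center (B: 5>2, C: 2>0) and is removed.
Column Center is eliminated: Right beats it against every remaining row (B: 8>5, C: 8>2).
The Row player's strategy B is strictly dominated by C (Right: 5>4) and is removed.
Among the remaining strategies, none is strictly dominated by another pure strategy of the same player, so the elimination stops.
Surviving strategies — the Row player: {C}; the Column player: {Right}.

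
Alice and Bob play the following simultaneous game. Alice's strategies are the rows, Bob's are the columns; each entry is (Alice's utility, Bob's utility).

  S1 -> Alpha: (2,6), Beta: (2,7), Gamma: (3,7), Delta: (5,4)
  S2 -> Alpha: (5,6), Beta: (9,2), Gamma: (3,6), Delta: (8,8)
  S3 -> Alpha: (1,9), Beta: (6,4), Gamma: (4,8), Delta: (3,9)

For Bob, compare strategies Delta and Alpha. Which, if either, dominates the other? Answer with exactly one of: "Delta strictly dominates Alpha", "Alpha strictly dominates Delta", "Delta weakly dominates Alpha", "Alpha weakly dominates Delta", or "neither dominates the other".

neither dominates the other

Delta's payoffs vs Alpha's, by Alice's action — S1: 4<6, S2: 8>6, S3: 9=9.
Delta does better at S2 but worse at S1; neither strategy dominates the other.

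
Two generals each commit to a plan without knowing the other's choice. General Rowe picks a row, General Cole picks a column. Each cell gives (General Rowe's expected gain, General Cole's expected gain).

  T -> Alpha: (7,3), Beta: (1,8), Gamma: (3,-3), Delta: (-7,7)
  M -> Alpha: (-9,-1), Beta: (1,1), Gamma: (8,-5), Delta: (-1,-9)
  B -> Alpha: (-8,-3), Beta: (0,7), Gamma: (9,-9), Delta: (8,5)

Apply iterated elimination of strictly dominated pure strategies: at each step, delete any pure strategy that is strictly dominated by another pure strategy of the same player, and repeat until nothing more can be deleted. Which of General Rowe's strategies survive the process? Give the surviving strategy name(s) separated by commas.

General Cole's strategy Alpha is strictly dominated by Beta (T: 8>3, M: 1>-1, B: 7>-3) and is removed.
Column Gamma is eliminated: Beta beats it against every remaining row (T: 8>-3, M: 1>-5, B: 7>-9).
For General Cole, Beta strictly dominates Delta on the remaining rows (T: 8>7, M: 1>-9, B: 7>5); eliminate Delta.
General Rowe's strategy B is strictly dominated by T (Beta: 1>0) and is removed.
Among the remaining strategies, none is strictly dominated by another pure strategy of the same player, so the elimination stops.
Surviving strategies — General Rowe: {T, M}; General Cole: {Beta}.

T, M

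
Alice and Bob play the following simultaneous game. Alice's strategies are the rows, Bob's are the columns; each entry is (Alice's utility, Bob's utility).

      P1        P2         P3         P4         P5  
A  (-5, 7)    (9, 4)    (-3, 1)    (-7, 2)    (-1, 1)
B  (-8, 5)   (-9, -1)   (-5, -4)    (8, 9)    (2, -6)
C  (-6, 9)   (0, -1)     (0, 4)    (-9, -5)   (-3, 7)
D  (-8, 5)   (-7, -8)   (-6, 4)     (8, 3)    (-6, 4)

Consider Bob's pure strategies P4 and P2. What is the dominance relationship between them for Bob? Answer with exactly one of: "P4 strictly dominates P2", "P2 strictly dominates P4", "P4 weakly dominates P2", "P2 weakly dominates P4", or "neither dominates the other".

neither dominates the other

Compare P4 to P2 across each opponent action: A: 2<4, B: 9>-1, C: -5<-1, D: 3>-8.
P4 does better at B, D but worse at A, C; neither strategy dominates the other.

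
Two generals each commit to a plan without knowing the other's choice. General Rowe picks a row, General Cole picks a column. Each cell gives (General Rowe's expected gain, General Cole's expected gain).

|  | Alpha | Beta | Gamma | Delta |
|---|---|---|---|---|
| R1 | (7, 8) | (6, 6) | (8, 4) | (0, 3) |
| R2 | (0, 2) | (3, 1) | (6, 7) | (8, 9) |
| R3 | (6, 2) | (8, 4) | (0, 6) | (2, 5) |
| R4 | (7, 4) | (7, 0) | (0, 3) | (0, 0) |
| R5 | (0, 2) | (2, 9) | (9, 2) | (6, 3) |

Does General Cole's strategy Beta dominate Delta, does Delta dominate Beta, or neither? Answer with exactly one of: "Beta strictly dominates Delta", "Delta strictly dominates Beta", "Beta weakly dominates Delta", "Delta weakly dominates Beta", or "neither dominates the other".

neither dominates the other

Beta's payoffs vs Delta's, by General Rowe's action — R1: 6>3, R2: 1<9, R3: 4<5, R4: 0=0, R5: 9>3.
Beta does better at R1, R5 but worse at R2, R3; neither strategy dominates the other.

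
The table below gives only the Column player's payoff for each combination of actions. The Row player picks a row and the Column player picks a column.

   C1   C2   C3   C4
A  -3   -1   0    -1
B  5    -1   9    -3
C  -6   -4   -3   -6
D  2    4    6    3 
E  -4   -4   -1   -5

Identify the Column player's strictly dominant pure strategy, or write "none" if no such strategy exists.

C3 vs C1: A: 0>-3, B: 9>5, C: -3>-6, D: 6>2, E: -1>-4.
C3 vs C2: A: 0>-1, B: 9>-1, C: -3>-4, D: 6>4, E: -1>-4.
C3 vs C4: A: 0>-1, B: 9>-3, C: -3>-6, D: 6>3, E: -1>-5.
C3 strictly beats every other strategy against every opponent action, so it is strictly dominant.

C3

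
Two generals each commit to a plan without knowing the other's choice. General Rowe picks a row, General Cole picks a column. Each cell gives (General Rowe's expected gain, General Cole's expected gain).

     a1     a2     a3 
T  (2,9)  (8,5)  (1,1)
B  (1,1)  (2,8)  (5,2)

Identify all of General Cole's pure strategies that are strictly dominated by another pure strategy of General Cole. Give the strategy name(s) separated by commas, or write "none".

a1 is not dominated — it holds its own against a2 at T (9>5); a3 at T (9>1).
a2 is not dominated — it holds its own against a1 at B (8>1); a3 at T (5>1).
a2 strictly dominates a3 — T: 5>1, B: 8>2.

a3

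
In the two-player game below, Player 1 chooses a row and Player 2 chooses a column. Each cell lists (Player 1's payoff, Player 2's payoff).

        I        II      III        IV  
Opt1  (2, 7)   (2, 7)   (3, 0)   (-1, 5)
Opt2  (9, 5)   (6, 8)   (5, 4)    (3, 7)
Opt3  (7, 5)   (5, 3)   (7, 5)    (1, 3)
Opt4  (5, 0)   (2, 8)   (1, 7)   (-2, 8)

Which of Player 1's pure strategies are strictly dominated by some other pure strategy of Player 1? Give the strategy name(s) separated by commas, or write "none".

Opt1, Opt4

Opt1 is strictly dominated by Opt2 (I: 9>2, II: 6>2, III: 5>3, IV: 3>-1).
Nothing dominates Opt2: Opt1 at I (9>2); Opt3 at I (9>7); Opt4 at I (9>5).
Opt3: no other strategy beats it everywhere (Opt1 at I (7>2); Opt2 at III (7>5); Opt4 at I (7>5)).
Opt2 strictly dominates Opt4 — I: 9>5, II: 6>2, III: 5>1, IV: 3>-2.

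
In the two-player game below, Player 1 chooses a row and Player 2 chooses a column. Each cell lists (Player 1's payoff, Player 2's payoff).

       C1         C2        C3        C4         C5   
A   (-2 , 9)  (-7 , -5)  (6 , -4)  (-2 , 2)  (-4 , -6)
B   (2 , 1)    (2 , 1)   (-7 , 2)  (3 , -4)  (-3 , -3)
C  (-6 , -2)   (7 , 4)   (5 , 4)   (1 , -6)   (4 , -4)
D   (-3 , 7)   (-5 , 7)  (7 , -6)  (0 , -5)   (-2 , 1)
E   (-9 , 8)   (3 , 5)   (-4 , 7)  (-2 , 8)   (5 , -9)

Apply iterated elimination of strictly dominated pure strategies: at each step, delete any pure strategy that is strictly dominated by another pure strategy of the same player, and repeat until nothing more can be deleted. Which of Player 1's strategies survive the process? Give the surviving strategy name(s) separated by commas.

A, B, C, D

Player 2's strategy C5 is strictly dominated by C1 (A: 9>-6, B: 1>-3, C: -2>-4, D: 7>1, E: 8>-9) and is removed.
Row E is eliminated: C beats it against every remaining column (C1: -6>-9, C2: 7>3, C3: 5>-4, C4: 1>-2).
For Player 2, C1 strictly dominates C4 on the remaining rows (A: 9>2, B: 1>-4, C: -2>-6, D: 7>-5); eliminate C4.
Among the remaining strategies, none is strictly dominated by another pure strategy of the same player, so the elimination stops.
Surviving strategies — Player 1: {A, B, C, D}; Player 2: {C1, C2, C3}.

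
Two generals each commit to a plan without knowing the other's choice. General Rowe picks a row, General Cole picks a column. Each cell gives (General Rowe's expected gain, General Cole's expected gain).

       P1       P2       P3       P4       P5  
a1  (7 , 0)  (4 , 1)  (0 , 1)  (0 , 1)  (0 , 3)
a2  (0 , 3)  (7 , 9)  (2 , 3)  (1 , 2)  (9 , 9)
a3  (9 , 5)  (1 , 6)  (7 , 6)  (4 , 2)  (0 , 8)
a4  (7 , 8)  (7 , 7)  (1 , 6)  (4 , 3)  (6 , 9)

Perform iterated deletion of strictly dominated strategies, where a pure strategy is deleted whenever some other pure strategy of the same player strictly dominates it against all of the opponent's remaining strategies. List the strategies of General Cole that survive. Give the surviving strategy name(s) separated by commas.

For General Cole, P5 strictly dominates P1 on the remaining rows (a1: 3>0, a2: 9>3, a3: 8>5, a4: 9>8); eliminate P1.
Row a1 is eliminated: a2 beats it against every remaining column (P2: 7>4, P3: 2>0, P4: 1>0, P5: 9>0).
General Cole's strategy P3 is strictly dominated by P5 (a2: 9>3, a3: 8>6, a4: 9>6) and is removed.
General Cole's strategy P4 is strictly dominated by P2 (a2: 9>2, a3: 6>2, a4: 7>3) and is removed.
For General Rowe, a2 strictly dominates a3 on the remaining columns (P2: 7>1, P5: 9>0); eliminate a3.
Among the remaining strategies, none is strictly dominated by another pure strategy of the same player, so the elimination stops.
Surviving strategies — General Rowe: {a2, a4}; General Cole: {P2, P5}.

P2, P5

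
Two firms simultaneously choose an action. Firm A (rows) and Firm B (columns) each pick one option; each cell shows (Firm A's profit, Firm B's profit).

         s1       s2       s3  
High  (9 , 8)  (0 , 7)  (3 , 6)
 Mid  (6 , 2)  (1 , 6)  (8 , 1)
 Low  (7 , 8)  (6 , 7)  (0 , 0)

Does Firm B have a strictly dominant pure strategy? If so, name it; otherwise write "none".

s1 fails to dominate s2 at Mid (2<6).
s2 fails to dominate s1 at High (7<8).
s3 fails to dominate s1 at High (6<8).
No single strategy dominates all the others.

none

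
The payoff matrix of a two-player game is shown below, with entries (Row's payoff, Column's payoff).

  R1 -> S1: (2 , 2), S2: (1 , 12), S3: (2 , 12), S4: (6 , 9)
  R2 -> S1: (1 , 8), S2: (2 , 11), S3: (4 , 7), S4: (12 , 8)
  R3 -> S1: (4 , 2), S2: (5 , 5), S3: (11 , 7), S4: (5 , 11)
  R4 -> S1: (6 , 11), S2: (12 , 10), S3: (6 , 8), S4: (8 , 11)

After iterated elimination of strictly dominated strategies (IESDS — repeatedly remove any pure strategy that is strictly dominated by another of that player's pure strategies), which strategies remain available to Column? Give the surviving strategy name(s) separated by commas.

S1, S2, S4

Row R1 is eliminated: R4 beats it against every remaining column (S1: 6>2, S2: 12>1, S3: 6>2, S4: 8>6).
Column's strategy S3 is strictly dominated by S4 (R2: 8>7, R3: 11>7, R4: 11>8) and is removed.
Row R3 is eliminated: R4 beats it against every remaining column (S1: 6>4, S2: 12>5, S4: 8>5).
Among the remaining strategies, none is strictly dominated by another pure strategy of the same player, so the elimination stops.
Surviving strategies — Row: {R2, R4}; Column: {S1, S2, S4}.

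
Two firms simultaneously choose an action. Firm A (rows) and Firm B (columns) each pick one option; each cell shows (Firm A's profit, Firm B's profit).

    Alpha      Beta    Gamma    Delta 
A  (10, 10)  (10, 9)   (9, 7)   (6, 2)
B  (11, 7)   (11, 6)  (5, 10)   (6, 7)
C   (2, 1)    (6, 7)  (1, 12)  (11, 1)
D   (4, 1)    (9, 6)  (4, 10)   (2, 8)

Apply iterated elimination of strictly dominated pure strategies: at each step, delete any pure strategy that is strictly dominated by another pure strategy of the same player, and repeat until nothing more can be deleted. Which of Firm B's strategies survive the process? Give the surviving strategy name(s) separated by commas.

Alpha, Gamma

For Firm A, A strictly dominates D on the remaining columns (Alpha: 10>4, Beta: 10>9, Gamma: 9>4, Delta: 6>2); eliminate D.
For Firm B, Gamma strictly dominates Delta on the remaining rows (A: 7>2, B: 10>7, C: 12>1); eliminate Delta.
Row C is eliminated: A beats it against every remaining column (Alpha: 10>2, Beta: 10>6, Gamma: 9>1).
Column Beta is eliminated: Alpha beats it against every remaining row (A: 10>9, B: 7>6).
Among the remaining strategies, none is strictly dominated by another pure strategy of the same player, so the elimination stops.
Surviving strategies — Firm A: {A, B}; Firm B: {Alpha, Gamma}.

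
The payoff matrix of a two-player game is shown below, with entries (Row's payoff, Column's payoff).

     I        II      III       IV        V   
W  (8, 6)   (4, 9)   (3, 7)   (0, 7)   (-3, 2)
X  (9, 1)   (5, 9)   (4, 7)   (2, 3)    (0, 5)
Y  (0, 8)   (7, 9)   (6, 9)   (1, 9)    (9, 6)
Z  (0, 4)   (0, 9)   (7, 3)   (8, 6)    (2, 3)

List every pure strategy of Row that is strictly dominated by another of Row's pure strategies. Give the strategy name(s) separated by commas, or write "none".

W

W is strictly dominated by X (I: 9>8, II: 5>4, III: 4>3, IV: 2>0, V: 0>-3).
Nothing dominates X: W at I (9>8); Y at I (9>0); Z at I (9>0).
Y is not dominated — it holds its own against W at II (7>4); X at II (7>5); Z at I (0=0).
Z is not dominated — it holds its own against W at III (7>3); X at III (7>4); Y at I (0=0).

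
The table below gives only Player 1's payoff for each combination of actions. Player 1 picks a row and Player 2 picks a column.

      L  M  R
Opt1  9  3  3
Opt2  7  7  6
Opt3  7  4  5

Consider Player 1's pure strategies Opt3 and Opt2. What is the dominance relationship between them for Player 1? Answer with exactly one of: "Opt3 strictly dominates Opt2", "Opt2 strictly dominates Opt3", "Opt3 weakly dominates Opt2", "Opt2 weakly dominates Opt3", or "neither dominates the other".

Compare Opt3 to Opt2 across each choice by Player 2: L: 7=7, M: 4<7, R: 5<6.
Opt2 is at least as good everywhere and strictly better somewhere (tied at L), so Opt2 weakly dominates Opt3.

Opt2 weakly dominates Opt3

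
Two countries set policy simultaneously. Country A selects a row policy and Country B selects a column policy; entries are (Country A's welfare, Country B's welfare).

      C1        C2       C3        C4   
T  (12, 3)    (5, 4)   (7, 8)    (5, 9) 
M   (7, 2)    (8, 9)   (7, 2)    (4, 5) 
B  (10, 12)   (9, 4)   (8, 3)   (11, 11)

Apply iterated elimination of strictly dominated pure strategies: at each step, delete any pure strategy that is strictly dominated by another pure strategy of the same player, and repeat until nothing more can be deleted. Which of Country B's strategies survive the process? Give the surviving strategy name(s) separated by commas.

Country A's strategy M is strictly dominated by B (C1: 10>7, C2: 9>8, C3: 8>7, C4: 11>4) and is removed.
Country B's strategy C2 is strictly dominated by C4 (T: 9>4, B: 11>4) and is removed.
Column C3 is eliminated: C4 beats it against every remaining row (T: 9>8, B: 11>3).
Among the remaining strategies, none is strictly dominated by another pure strategy of the same player, so the elimination stops.
Surviving strategies — Country A: {T, B}; Country B: {C1, C4}.

C1, C4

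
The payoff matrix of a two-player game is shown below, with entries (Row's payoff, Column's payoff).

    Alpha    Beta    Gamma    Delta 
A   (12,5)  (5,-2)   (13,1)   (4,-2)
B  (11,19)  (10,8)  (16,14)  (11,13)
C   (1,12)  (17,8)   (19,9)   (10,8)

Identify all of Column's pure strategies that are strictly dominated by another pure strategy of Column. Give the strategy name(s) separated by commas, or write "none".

Alpha is not dominated — it holds its own against Beta at A (5>-2); Gamma at A (5>1); Delta at A (5>-2).
Beta is strictly dominated by Alpha (A: 5>-2, B: 19>8, C: 12>8).
Alpha strictly dominates Gamma — A: 5>1, B: 19>14, C: 12>9.
Delta is strictly dominated by Alpha (A: 5>-2, B: 19>13, C: 12>8).

Beta, Gamma, Delta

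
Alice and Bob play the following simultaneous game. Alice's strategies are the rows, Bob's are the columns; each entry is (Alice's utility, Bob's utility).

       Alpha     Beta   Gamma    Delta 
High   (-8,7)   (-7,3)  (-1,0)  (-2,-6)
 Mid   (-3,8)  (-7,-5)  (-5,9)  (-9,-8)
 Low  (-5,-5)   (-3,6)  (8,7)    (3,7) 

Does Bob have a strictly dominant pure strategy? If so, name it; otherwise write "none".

Alpha fails to dominate Beta at Low (-5<6).
Beta fails to dominate Alpha at High (3<7).
Gamma fails to dominate Alpha at High (0<7).
Delta fails to dominate Alpha at High (-6<7).
No single strategy dominates all the others.

none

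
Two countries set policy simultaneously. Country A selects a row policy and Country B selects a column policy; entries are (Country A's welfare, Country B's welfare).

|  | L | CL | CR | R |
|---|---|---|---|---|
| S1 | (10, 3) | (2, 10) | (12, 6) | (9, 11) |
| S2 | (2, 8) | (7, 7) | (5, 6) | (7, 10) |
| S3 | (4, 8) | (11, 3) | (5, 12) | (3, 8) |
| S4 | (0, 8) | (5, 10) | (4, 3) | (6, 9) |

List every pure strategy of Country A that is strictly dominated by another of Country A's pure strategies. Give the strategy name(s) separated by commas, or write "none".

S4

S1: no other strategy beats it everywhere (S2 at L (10>2); S3 at L (10>4); S4 at L (10>0)).
S2 is not dominated — it holds its own against S1 at CL (7>2); S3 at CR (5=5); S4 at L (2>0).
S3 is not dominated — it holds its own against S1 at CL (11>2); S2 at L (4>2); S4 at L (4>0).
S4: dominated, since S2 does at least as well everywhere (L: 2>0, CL: 7>5, CR: 5>4, R: 7>6).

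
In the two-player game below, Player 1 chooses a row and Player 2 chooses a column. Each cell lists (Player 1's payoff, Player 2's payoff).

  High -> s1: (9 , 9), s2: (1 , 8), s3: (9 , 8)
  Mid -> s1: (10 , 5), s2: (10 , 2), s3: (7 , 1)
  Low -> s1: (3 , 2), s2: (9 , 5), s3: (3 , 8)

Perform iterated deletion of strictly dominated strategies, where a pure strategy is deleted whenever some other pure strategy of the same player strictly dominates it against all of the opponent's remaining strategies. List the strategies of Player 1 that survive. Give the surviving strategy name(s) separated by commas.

Mid

Row Low is eliminated: Mid beats it against every remaining column (s1: 10>3, s2: 10>9, s3: 7>3).
For Player 2, s1 strictly dominates s2 on the remaining rows (High: 9>8, Mid: 5>2); eliminate s2.
For Player 2, s1 strictly dominates s3 on the remaining rows (High: 9>8, Mid: 5>1); eliminate s3.
Player 1's strategy High is strictly dominated by Mid (s1: 10>9) and is removed.
Among the remaining strategies, none is strictly dominated by another pure strategy of the same player, so the elimination stops.
Surviving strategies — Player 1: {Mid}; Player 2: {s1}.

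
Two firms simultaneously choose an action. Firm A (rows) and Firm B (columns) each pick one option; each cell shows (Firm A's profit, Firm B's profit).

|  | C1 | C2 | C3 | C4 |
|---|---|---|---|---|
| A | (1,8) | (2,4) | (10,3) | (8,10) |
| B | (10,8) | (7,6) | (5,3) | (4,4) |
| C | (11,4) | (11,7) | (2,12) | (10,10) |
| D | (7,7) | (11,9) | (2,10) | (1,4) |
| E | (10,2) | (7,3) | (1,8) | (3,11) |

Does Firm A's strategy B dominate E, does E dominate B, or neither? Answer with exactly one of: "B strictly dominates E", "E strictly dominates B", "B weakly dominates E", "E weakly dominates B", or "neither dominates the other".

B weakly dominates E

B's payoffs vs E's, by Firm B's action — C1: 10=10, C2: 7=7, C3: 5>1, C4: 4>3.
B is at least as good everywhere and strictly better somewhere (tied only at C1, C2), so B weakly but not strictly dominates E.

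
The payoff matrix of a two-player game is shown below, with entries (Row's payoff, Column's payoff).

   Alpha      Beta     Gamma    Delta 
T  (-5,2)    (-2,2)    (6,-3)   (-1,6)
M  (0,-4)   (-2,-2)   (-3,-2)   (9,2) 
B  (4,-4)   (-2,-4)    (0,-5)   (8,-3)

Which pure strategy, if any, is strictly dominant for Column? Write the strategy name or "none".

Delta vs Alpha: T: 6>2, M: 2>-4, B: -3>-4.
Delta vs Beta: T: 6>2, M: 2>-2, B: -3>-4.
Delta vs Gamma: T: 6>-3, M: 2>-2, B: -3>-5.
Delta strictly beats every other strategy against every opponent action, so it is strictly dominant.

Delta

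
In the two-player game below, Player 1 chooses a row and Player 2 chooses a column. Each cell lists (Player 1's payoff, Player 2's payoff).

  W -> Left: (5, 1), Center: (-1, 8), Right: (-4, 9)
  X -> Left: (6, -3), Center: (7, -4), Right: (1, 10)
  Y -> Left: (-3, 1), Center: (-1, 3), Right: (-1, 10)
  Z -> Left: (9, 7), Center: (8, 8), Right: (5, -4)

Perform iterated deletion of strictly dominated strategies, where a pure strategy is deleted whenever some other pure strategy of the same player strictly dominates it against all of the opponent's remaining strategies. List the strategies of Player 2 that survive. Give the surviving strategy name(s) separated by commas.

For Player 1, X strictly dominates W on the remaining columns (Left: 6>5, Center: 7>-1, Right: 1>-4); eliminate W.
Row X is eliminated: Z beats it against every remaining column (Left: 9>6, Center: 8>7, Right: 5>1).
Row Y is eliminated: Z beats it against every remaining column (Left: 9>-3, Center: 8>-1, Right: 5>-1).
Player 2's strategy Left is strictly dominated by Center (Z: 8>7) and is removed.
Player 2's strategy Right is strictly dominated by Center (Z: 8>-4) and is removed.
Among the remaining strategies, none is strictly dominated by another pure strategy of the same player, so the elimination stops.
Surviving strategies — Player 1: {Z}; Player 2: {Center}.

Center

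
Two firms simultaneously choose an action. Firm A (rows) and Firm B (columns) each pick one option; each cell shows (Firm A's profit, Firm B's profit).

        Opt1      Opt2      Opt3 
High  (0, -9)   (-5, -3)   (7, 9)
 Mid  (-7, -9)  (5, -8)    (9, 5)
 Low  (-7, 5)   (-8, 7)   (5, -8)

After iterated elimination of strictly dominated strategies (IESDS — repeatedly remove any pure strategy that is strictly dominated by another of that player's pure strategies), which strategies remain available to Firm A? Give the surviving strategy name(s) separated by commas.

Mid

Row Low is eliminated: High beats it against every remaining column (Opt1: 0>-7, Opt2: -5>-8, Opt3: 7>5).
Column Opt1 is eliminated: Opt2 beats it against every remaining row (High: -3>-9, Mid: -8>-9).
Firm A's strategy High is strictly dominated by Mid (Opt2: 5>-5, Opt3: 9>7) and is removed.
Column Opt2 is eliminated: Opt3 beats it against every remaining row (Mid: 5>-8).
Among the remaining strategies, none is strictly dominated by another pure strategy of the same player, so the elimination stops.
Surviving strategies — Firm A: {Mid}; Firm B: {Opt3}.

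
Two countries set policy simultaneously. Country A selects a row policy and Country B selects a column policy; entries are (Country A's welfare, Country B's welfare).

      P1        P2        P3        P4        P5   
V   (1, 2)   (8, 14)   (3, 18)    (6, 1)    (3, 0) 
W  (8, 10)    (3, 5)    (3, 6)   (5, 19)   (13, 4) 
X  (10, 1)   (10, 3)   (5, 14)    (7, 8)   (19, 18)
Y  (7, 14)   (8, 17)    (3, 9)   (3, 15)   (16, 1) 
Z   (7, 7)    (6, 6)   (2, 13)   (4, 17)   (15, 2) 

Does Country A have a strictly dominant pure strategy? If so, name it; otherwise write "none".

X vs V: P1: 10>1, P2: 10>8, P3: 5>3, P4: 7>6, P5: 19>3.
X vs W: P1: 10>8, P2: 10>3, P3: 5>3, P4: 7>5, P5: 19>13.
X vs Y: P1: 10>7, P2: 10>8, P3: 5>3, P4: 7>3, P5: 19>16.
X vs Z: P1: 10>7, P2: 10>6, P3: 5>2, P4: 7>4, P5: 19>15.
X strictly beats every other strategy against every opponent action, so it is strictly dominant.

X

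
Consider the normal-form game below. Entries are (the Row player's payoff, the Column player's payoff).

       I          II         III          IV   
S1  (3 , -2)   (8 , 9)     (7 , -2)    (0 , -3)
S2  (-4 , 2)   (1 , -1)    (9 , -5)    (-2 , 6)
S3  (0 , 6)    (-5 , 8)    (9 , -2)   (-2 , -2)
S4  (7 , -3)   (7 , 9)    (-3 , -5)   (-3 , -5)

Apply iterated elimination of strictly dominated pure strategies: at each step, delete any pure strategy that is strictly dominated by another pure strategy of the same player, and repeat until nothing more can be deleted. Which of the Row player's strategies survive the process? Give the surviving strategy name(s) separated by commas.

The Column player's strategy III is strictly dominated by II (S1: 9>-2, S2: -1>-5, S3: 8>-2, S4: 9>-5) and is removed.
For the Row player, S1 strictly dominates S2 on the remaining columns (I: 3>-4, II: 8>1, IV: 0>-2); eliminate S2.
The Row player's strategy S3 is strictly dominated by S1 (I: 3>0, II: 8>-5, IV: 0>-2) and is removed.
For the Column player, II strictly dominates I on the remaining rows (S1: 9>-2, S4: 9>-3); eliminate I.
For the Row player, S1 strictly dominates S4 on the remaining columns (II: 8>7, IV: 0>-3); eliminate S4.
For the Column player, II strictly dominates IV on the remaining rows (S1: 9>-3); eliminate IV.
Among the remaining strategies, none is strictly dominated by another pure strategy of the same player, so the elimination stops.
Surviving strategies — the Row player: {S1}; the Column player: {II}.

S1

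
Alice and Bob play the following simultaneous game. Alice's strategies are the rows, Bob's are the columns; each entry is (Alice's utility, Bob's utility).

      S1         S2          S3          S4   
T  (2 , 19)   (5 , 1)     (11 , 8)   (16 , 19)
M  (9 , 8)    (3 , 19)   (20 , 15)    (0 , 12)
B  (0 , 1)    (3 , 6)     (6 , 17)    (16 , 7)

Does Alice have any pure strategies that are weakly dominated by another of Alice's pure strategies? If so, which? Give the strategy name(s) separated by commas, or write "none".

Nothing dominates T: M at S2 (5>3); B at S1 (2>0).
M is not dominated — it holds its own against T at S1 (9>2); B at S1 (9>0).
B is weakly dominated by T (S1: 2>0, S2: 5>3, S3: 11>6, S4: 16=16).

B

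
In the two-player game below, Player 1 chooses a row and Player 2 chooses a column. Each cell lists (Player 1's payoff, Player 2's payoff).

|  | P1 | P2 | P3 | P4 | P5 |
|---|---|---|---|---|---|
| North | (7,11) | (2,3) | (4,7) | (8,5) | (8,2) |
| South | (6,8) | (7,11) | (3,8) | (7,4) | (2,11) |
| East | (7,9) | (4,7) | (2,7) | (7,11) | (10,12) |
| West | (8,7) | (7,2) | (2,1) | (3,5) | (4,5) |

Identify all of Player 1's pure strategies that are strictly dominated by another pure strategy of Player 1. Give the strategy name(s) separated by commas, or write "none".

Nothing dominates North: South at P1 (7>6); East at P1 (7=7); West at P3 (4>2).
South is not dominated — it holds its own against North at P2 (7>2); East at P2 (7>4); West at P2 (7=7).
East: no other strategy beats it everywhere (North at P1 (7=7); South at P1 (7>6); West at P3 (2=2)).
Nothing dominates West: North at P1 (8>7); South at P1 (8>6); East at P1 (8>7).

none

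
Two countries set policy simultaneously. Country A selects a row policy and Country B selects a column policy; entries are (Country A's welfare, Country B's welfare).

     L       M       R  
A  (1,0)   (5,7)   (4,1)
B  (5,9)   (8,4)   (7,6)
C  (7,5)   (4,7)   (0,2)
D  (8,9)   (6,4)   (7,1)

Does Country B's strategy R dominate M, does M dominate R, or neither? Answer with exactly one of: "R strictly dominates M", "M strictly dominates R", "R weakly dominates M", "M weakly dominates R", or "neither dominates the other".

Compare R to M across each choice by Country A: A: 1<7, B: 6>4, C: 2<7, D: 1<4.
R does better at B but worse at A, C, D; neither strategy dominates the other.

neither dominates the other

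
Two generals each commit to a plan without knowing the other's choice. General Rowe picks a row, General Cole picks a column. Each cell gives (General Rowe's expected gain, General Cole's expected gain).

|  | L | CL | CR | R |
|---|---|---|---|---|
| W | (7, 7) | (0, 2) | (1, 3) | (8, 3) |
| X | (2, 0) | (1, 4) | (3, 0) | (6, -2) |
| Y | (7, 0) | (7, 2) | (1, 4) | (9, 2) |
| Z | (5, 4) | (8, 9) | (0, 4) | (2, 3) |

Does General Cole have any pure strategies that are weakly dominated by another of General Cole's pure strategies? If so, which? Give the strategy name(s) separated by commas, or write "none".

R

Nothing dominates L: CL at W (7>2); CR at W (7>3); R at W (7>3).
CL: no other strategy beats it everywhere (L at X (4>0); CR at X (4>0); R at X (4>-2)).
Nothing dominates CR: L at Y (4>0); CL at W (3>2); R at X (0>-2).
R: dominated, since CR does at least as well everywhere (W: 3=3, X: 0>-2, Y: 4>2, Z: 4>3).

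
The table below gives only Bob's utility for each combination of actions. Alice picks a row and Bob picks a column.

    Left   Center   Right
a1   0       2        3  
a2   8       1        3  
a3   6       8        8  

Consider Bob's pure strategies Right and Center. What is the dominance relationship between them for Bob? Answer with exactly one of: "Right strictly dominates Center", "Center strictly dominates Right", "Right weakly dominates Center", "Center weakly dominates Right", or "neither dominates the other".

Right's payoffs vs Center's, by Alice's action — a1: 3>2, a2: 3>1, a3: 8=8.
Right is at least as good everywhere and strictly better somewhere (tied only at a3), so Right weakly but not strictly dominates Center.

Right weakly dominates Center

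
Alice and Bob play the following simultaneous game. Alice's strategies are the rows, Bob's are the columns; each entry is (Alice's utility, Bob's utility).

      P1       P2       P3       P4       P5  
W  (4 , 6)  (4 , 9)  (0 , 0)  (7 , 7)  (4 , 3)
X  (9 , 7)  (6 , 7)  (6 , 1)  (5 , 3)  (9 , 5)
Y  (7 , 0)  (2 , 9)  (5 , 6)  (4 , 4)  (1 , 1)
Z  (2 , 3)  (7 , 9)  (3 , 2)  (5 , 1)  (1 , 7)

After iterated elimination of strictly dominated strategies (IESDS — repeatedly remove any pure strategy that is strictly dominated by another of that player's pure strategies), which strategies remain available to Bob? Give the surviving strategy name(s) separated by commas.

Alice's strategy Y is strictly dominated by X (P1: 9>7, P2: 6>2, P3: 6>5, P4: 5>4, P5: 9>1) and is removed.
For Bob, P1 strictly dominates P3 on the remaining rows (W: 6>0, X: 7>1, Z: 3>2); eliminate P3.
For Bob, P2 strictly dominates P4 on the remaining rows (W: 9>7, X: 7>3, Z: 9>1); eliminate P4.
For Alice, X strictly dominates W on the remaining columns (P1: 9>4, P2: 6>4, P5: 9>4); eliminate W.
Column P5 is eliminated: P2 beats it against every remaining row (X: 7>5, Z: 9>7).
Among the remaining strategies, none is strictly dominated by another pure strategy of the same player, so the elimination stops.
Surviving strategies — Alice: {X, Z}; Bob: {P1, P2}.

P1, P2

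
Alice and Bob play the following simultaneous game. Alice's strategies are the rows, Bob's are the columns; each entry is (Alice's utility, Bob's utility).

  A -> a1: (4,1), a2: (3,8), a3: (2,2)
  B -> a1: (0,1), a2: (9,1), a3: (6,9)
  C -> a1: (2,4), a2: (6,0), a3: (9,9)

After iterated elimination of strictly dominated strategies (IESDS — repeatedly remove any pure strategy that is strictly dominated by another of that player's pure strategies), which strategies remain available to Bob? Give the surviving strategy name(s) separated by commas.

For Bob, a3 strictly dominates a1 on the remaining rows (A: 2>1, B: 9>1, C: 9>4); eliminate a1.
Alice's strategy A is strictly dominated by B (a2: 9>3, a3: 6>2) and is removed.
Bob's strategy a2 is strictly dominated by a3 (B: 9>1, C: 9>0) and is removed.
Row B is eliminated: C beats it against every remaining column (a3: 9>6).
Among the remaining strategies, none is strictly dominated by another pure strategy of the same player, so the elimination stops.
Surviving strategies — Alice: {C}; Bob: {a3}.

a3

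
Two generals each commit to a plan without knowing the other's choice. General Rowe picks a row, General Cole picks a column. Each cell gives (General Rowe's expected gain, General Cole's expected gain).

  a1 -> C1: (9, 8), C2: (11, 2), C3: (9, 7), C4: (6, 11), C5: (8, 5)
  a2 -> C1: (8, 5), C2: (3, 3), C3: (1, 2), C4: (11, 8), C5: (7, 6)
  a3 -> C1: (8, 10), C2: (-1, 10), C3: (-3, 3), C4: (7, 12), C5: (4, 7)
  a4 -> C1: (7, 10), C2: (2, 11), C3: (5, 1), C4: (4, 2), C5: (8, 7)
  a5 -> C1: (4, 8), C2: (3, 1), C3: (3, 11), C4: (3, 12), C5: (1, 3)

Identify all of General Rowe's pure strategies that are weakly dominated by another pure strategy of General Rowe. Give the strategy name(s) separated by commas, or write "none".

a1 is not dominated — it holds its own against a2 at C1 (9>8); a3 at C1 (9>8); a4 at C1 (9>7); a5 at C1 (9>4).
a2 is not dominated — it holds its own against a1 at C4 (11>6); a3 at C2 (3>-1); a4 at C1 (8>7); a5 at C1 (8>4).
a3 is weakly dominated by a2 (C1: 8=8, C2: 3>-1, C3: 1>-3, C4: 11>7, C5: 7>4).
a4 is weakly dominated by a1 (C1: 9>7, C2: 11>2, C3: 9>5, C4: 6>4, C5: 8=8).
a1 weakly dominates a5 — C1: 9>4, C2: 11>3, C3: 9>3, C4: 6>3, C5: 8>1.

a3, a4, a5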